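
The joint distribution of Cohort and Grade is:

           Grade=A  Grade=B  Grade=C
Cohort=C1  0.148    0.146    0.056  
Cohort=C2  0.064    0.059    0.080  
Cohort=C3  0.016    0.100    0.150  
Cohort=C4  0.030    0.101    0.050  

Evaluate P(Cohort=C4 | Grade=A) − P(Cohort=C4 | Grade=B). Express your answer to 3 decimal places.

P(Grade=A) = 0.148 + 0.064 + 0.016 + 0.030 = 0.258; P(Cohort=C4 | Grade=A) = 0.030/0.258 = 0.1163.
P(Grade=B) = 0.146 + 0.059 + 0.100 + 0.101 = 0.406; P(Cohort=C4 | Grade=B) = 0.101/0.406 = 0.2488.
Difference = -0.132.

-0.132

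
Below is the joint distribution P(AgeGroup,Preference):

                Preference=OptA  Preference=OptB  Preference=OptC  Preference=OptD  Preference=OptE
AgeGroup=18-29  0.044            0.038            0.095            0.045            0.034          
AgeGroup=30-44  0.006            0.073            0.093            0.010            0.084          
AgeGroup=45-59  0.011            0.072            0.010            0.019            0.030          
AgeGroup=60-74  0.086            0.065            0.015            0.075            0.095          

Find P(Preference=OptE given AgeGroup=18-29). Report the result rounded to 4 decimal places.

P(AgeGroup=18-29) = 0.044 + 0.038 + 0.095 + 0.045 + 0.034 = 0.256.
P(Preference=OptE | AgeGroup=18-29) = 0.034/0.256 = 0.1328.

0.1328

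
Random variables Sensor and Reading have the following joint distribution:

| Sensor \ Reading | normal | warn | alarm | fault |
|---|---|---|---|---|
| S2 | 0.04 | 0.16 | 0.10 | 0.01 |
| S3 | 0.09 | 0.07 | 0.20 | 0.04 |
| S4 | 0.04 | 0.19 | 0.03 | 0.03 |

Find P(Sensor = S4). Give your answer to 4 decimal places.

P(Sensor=S4) = 0.04 + 0.19 + 0.03 + 0.03 = 0.29.

0.2900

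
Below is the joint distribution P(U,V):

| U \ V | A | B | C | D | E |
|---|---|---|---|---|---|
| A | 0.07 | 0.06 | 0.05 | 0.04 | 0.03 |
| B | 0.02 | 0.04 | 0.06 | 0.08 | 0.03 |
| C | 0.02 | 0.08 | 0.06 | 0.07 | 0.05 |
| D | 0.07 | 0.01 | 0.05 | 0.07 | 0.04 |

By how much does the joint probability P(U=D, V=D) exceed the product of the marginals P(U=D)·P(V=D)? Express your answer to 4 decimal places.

P(U=D) = 0.07 + 0.01 + 0.05 + 0.07 + 0.04 = 0.24.
P(V=D) = 0.04 + 0.08 + 0.07 + 0.07 = 0.26.
P(U=D, V=D) − P(U=D)P(V=D) = 0.07 − 0.24×0.26 = 0.0076.

0.0076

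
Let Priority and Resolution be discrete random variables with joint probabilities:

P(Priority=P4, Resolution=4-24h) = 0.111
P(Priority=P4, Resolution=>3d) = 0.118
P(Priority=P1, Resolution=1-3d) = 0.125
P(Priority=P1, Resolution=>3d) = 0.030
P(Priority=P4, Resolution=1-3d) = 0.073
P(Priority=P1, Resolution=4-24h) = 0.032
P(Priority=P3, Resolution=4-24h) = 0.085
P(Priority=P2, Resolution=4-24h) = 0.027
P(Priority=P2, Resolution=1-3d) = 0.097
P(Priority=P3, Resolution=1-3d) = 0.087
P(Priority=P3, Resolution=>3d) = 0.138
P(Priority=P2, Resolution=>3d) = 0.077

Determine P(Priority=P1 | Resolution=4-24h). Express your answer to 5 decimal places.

0.12549

P(Resolution=4-24h) = 0.032 + 0.027 + 0.085 + 0.111 = 0.255.
P(Priority=P1 | Resolution=4-24h) = 0.032/0.255 = 0.12549.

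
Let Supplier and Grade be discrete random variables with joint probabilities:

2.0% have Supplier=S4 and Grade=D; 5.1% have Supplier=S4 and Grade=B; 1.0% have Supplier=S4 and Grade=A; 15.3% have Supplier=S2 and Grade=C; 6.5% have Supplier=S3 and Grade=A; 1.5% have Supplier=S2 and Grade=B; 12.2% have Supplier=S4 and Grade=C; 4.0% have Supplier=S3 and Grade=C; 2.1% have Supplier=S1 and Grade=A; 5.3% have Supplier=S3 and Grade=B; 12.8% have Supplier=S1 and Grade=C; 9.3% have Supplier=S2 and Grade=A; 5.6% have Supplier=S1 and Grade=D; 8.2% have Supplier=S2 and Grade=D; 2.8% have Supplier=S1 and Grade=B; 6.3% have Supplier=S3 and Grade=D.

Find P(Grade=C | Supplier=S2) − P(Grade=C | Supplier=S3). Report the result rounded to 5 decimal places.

0.26507

P(Supplier=S2) = 0.093 + 0.015 + 0.153 + 0.082 = 0.343; P(Grade=C | Supplier=S2) = 0.153/0.343 = 0.446064.
P(Supplier=S3) = 0.065 + 0.053 + 0.040 + 0.063 = 0.221; P(Grade=C | Supplier=S3) = 0.040/0.221 = 0.180995.
Difference = 0.26507.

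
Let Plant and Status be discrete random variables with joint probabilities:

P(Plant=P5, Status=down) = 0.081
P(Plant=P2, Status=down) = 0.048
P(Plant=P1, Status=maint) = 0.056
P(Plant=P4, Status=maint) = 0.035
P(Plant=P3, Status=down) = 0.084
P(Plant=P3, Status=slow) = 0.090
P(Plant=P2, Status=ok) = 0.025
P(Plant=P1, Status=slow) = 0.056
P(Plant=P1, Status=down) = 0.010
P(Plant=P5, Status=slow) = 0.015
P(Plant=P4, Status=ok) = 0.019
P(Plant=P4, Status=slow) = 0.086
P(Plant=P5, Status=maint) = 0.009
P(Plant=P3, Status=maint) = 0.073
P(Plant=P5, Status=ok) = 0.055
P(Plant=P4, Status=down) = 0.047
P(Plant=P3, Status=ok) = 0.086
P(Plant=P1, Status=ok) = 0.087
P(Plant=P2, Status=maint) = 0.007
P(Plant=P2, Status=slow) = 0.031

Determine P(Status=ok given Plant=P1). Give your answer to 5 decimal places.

0.41627

P(Plant=P1) = 0.087 + 0.056 + 0.010 + 0.056 = 0.209.
P(Status=ok | Plant=P1) = 0.087/0.209 = 0.41627.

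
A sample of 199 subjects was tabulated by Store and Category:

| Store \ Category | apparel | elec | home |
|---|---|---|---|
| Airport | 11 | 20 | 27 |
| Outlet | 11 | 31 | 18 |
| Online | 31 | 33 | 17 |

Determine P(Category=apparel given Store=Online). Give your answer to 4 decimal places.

Total with Store=Online: 31 + 33 + 17 = 81.
P(Category=apparel | Store=Online) = 31/81 = 0.3827.

0.3827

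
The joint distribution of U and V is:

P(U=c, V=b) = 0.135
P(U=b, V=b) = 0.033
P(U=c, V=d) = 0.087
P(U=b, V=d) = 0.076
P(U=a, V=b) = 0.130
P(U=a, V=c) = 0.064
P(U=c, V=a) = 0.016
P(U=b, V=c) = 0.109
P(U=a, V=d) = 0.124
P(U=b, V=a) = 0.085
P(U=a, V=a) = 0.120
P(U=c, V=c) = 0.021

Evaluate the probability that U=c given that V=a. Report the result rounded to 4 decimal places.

0.0724

P(V=a) = 0.120 + 0.085 + 0.016 = 0.221.
P(U=c | V=a) = 0.016/0.221 = 0.0724.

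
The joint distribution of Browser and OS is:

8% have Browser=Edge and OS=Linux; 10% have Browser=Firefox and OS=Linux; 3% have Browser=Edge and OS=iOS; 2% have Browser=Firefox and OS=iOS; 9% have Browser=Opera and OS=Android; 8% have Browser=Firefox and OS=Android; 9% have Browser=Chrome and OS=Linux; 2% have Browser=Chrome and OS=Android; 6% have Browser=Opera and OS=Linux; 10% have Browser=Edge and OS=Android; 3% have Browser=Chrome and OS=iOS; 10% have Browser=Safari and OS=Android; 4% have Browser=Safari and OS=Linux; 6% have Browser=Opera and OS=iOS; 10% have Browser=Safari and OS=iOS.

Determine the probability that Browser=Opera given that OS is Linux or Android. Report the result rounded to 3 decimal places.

P(OS=Linux) = 0.09 + 0.10 + 0.04 + 0.08 + 0.06 = 0.37.
P(OS=Android) = 0.02 + 0.08 + 0.10 + 0.10 + 0.09 = 0.39.
P(OS ∈ {Linux, Android}) = 0.37 + 0.39 = 0.76; P(Browser=Opera, OS ∈ {Linux, Android}) = 0.06 + 0.09 = 0.15.
P(Browser=Opera | OS ∈ {Linux, Android}) = 0.15/0.76 = 0.197.

0.197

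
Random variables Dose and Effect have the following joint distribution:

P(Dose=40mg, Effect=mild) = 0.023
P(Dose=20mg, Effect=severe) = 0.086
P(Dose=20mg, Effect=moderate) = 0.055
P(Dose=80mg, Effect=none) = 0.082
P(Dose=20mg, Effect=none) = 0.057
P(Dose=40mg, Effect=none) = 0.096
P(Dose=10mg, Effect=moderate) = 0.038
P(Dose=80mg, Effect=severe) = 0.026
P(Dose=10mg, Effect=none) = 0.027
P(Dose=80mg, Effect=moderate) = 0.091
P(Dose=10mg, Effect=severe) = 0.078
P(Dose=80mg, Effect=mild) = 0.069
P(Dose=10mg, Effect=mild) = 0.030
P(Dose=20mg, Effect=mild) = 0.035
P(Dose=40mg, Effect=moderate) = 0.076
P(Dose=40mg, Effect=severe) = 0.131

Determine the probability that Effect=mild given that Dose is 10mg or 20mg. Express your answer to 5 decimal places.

0.16010

P(Dose=10mg) = 0.027 + 0.030 + 0.038 + 0.078 = 0.173.
P(Dose=20mg) = 0.057 + 0.035 + 0.055 + 0.086 = 0.233.
P(Dose ∈ {10mg, 20mg}) = 0.173 + 0.233 = 0.406; P(Effect=mild, Dose ∈ {10mg, 20mg}) = 0.030 + 0.035 = 0.065.
P(Effect=mild | Dose ∈ {10mg, 20mg}) = 0.065/0.406 = 0.16010.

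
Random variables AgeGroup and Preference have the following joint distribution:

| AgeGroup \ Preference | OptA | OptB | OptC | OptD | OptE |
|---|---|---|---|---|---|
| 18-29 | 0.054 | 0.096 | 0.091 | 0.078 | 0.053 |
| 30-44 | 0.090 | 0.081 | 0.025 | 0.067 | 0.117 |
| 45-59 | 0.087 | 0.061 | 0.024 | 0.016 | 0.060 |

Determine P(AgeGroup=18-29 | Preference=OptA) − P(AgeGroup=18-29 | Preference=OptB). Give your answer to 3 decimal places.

-0.170

P(Preference=OptA) = 0.054 + 0.090 + 0.087 = 0.231; P(AgeGroup=18-29 | Preference=OptA) = 0.054/0.231 = 0.2338.
P(Preference=OptB) = 0.096 + 0.081 + 0.061 = 0.238; P(AgeGroup=18-29 | Preference=OptB) = 0.096/0.238 = 0.4034.
Difference = -0.170.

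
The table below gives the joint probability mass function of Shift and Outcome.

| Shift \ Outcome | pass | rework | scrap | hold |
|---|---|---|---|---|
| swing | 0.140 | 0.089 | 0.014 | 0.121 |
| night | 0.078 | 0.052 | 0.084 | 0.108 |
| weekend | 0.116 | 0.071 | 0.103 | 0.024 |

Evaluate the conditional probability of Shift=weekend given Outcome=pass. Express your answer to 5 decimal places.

P(Outcome=pass) = 0.140 + 0.078 + 0.116 = 0.334.
P(Shift=weekend | Outcome=pass) = 0.116/0.334 = 0.34731.

0.34731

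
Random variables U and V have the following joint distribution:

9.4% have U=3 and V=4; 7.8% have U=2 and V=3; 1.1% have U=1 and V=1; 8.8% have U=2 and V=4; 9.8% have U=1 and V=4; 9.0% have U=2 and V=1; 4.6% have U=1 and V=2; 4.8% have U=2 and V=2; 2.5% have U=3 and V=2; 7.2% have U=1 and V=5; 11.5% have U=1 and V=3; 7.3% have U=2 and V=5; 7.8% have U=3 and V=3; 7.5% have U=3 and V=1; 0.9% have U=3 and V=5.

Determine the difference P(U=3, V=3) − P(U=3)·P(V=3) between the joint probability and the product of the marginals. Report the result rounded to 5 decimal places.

P(U=3) = 0.075 + 0.025 + 0.078 + 0.094 + 0.009 = 0.281.
P(V=3) = 0.115 + 0.078 + 0.078 = 0.271.
P(U=3, V=3) − P(U=3)P(V=3) = 0.078 − 0.281×0.271 = 0.00185.

0.00185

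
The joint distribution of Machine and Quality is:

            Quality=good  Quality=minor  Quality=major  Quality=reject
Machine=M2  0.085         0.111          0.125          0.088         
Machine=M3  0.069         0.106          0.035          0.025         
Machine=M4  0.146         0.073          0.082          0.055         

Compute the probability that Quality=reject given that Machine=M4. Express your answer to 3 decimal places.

P(Machine=M4) = 0.146 + 0.073 + 0.082 + 0.055 = 0.356.
P(Quality=reject | Machine=M4) = 0.055/0.356 = 0.154.

0.154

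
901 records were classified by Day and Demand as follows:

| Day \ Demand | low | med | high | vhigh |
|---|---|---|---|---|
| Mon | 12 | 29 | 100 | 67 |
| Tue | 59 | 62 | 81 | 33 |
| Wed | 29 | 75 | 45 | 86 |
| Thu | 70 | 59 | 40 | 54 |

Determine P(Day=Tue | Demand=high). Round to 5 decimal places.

Total with Demand=high: 100 + 81 + 45 + 40 = 266.
P(Day=Tue | Demand=high) = 81/266 = 0.30451.

0.30451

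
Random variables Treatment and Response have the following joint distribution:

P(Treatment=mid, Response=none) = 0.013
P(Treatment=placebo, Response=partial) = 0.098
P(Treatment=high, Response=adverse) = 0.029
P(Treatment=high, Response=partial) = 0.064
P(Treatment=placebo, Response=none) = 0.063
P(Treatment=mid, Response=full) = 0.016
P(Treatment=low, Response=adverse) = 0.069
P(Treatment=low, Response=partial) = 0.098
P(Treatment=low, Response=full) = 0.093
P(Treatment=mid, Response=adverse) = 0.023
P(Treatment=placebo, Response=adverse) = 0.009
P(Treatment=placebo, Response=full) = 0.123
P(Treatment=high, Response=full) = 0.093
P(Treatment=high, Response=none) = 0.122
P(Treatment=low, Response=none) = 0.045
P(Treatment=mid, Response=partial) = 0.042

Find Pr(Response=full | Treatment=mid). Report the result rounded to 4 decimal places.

P(Treatment=mid) = 0.013 + 0.042 + 0.016 + 0.023 = 0.094.
P(Response=full | Treatment=mid) = 0.016/0.094 = 0.1702.

0.1702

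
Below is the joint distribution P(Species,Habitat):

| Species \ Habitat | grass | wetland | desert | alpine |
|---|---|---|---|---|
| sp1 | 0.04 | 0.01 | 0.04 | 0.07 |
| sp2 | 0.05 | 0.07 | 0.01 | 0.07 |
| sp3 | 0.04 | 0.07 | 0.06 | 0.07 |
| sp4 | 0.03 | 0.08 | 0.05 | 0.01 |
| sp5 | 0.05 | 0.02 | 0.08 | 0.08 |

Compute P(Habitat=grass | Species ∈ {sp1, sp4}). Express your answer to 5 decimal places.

P(Species=sp1) = 0.04 + 0.01 + 0.04 + 0.07 = 0.16.
P(Species=sp4) = 0.03 + 0.08 + 0.05 + 0.01 = 0.17.
P(Species ∈ {sp1, sp4}) = 0.16 + 0.17 = 0.33; P(Habitat=grass, Species ∈ {sp1, sp4}) = 0.04 + 0.03 = 0.07.
P(Habitat=grass | Species ∈ {sp1, sp4}) = 0.07/0.33 = 0.21212.

0.21212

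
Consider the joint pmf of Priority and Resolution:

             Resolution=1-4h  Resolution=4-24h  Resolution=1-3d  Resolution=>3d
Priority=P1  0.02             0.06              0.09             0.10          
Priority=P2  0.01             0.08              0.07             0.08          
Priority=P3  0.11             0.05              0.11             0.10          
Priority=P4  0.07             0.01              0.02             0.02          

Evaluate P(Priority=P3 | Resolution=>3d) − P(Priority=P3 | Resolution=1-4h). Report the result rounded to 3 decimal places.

P(Resolution=>3d) = 0.10 + 0.08 + 0.10 + 0.02 = 0.30; P(Priority=P3 | Resolution=>3d) = 0.10/0.30 = 0.3333.
P(Resolution=1-4h) = 0.02 + 0.01 + 0.11 + 0.07 = 0.21; P(Priority=P3 | Resolution=1-4h) = 0.11/0.21 = 0.5238.
Difference = -0.190.

-0.190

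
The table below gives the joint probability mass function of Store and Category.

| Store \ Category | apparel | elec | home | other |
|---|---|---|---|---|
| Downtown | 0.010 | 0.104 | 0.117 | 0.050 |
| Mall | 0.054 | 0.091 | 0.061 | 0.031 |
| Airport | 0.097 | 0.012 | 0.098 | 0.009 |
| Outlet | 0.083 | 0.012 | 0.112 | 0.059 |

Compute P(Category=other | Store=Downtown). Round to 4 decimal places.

0.1779

P(Store=Downtown) = 0.010 + 0.104 + 0.117 + 0.050 = 0.281.
P(Category=other | Store=Downtown) = 0.050/0.281 = 0.1779.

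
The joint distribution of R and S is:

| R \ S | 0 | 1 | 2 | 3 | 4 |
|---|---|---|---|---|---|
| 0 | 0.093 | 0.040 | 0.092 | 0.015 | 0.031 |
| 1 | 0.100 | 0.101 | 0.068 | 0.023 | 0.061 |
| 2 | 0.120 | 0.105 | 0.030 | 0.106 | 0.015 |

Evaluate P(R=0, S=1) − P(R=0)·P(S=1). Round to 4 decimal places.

P(R=0) = 0.093 + 0.040 + 0.092 + 0.015 + 0.031 = 0.271.
P(S=1) = 0.040 + 0.101 + 0.105 = 0.246.
P(R=0, S=1) − P(R=0)P(S=1) = 0.040 − 0.271×0.246 = -0.0267.

-0.0267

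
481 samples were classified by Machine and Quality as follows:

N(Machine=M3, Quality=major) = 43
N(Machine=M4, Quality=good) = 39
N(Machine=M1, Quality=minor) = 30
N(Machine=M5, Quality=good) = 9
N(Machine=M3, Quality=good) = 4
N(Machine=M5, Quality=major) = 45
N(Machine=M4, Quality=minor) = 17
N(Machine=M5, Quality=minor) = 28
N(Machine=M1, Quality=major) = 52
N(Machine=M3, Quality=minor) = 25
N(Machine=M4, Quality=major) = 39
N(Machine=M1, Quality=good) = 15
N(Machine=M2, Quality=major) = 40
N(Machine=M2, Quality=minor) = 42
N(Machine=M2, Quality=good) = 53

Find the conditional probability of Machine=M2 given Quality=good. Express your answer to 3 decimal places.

0.442

Total with Quality=good: 15 + 53 + 4 + 39 + 9 = 120.
P(Machine=M2 | Quality=good) = 53/120 = 0.442.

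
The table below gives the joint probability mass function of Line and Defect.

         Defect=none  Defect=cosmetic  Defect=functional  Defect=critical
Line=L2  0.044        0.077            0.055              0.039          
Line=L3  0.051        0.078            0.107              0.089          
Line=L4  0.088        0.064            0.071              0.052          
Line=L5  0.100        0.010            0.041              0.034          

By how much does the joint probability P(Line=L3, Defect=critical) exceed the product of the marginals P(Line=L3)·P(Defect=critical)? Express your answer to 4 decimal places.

0.0195

P(Line=L3) = 0.051 + 0.078 + 0.107 + 0.089 = 0.325.
P(Defect=critical) = 0.039 + 0.089 + 0.052 + 0.034 = 0.214.
P(Line=L3, Defect=critical) − P(Line=L3)P(Defect=critical) = 0.089 − 0.325×0.214 = 0.0195.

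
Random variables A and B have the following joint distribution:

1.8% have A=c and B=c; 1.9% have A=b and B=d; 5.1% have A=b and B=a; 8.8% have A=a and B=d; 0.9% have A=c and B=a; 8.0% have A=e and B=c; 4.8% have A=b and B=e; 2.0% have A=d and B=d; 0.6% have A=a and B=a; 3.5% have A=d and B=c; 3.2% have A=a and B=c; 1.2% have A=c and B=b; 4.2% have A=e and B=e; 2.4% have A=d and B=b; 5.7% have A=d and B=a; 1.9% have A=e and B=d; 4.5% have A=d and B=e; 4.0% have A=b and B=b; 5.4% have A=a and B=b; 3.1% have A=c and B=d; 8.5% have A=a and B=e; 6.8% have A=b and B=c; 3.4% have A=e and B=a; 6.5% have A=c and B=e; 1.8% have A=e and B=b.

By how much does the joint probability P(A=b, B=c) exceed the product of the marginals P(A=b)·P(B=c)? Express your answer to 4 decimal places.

P(A=b) = 0.051 + 0.040 + 0.068 + 0.019 + 0.048 = 0.226.
P(B=c) = 0.032 + 0.068 + 0.018 + 0.035 + 0.080 = 0.233.
P(A=b, B=c) − P(A=b)P(B=c) = 0.068 − 0.226×0.233 = 0.0153.

0.0153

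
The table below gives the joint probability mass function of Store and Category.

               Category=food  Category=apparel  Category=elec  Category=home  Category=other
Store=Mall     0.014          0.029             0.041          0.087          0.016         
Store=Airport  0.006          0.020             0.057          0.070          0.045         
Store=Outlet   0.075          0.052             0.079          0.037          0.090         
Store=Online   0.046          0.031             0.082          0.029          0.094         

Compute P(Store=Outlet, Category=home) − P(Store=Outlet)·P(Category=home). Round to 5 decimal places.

P(Store=Outlet) = 0.075 + 0.052 + 0.079 + 0.037 + 0.090 = 0.333.
P(Category=home) = 0.087 + 0.070 + 0.037 + 0.029 = 0.223.
P(Store=Outlet, Category=home) − P(Store=Outlet)P(Category=home) = 0.037 − 0.333×0.223 = -0.03726.

-0.03726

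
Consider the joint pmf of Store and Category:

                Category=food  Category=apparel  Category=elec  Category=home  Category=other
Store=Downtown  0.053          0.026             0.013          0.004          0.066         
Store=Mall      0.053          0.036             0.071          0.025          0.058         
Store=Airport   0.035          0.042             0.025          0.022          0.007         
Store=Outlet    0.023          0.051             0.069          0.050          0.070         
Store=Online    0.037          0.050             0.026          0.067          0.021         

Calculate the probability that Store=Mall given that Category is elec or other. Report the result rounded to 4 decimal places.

0.3028

P(Category=elec) = 0.013 + 0.071 + 0.025 + 0.069 + 0.026 = 0.204.
P(Category=other) = 0.066 + 0.058 + 0.007 + 0.070 + 0.021 = 0.222.
P(Category ∈ {elec, other}) = 0.204 + 0.222 = 0.426; P(Store=Mall, Category ∈ {elec, other}) = 0.071 + 0.058 = 0.129.
P(Store=Mall | Category ∈ {elec, other}) = 0.129/0.426 = 0.3028.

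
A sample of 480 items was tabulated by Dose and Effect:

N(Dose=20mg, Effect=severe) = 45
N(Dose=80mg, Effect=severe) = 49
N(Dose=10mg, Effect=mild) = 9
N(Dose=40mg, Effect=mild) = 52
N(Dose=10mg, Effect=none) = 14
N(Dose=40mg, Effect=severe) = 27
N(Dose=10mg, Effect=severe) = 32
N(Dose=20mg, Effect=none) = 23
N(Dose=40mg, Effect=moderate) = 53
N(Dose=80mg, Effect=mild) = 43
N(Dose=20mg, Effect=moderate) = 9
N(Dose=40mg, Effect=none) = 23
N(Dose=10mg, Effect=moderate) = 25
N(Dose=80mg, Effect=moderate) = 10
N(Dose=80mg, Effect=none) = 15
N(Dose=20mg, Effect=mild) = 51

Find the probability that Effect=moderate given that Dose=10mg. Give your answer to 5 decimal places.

0.31250

Total with Dose=10mg: 14 + 9 + 25 + 32 = 80.
P(Effect=moderate | Dose=10mg) = 25/80 = 0.31250.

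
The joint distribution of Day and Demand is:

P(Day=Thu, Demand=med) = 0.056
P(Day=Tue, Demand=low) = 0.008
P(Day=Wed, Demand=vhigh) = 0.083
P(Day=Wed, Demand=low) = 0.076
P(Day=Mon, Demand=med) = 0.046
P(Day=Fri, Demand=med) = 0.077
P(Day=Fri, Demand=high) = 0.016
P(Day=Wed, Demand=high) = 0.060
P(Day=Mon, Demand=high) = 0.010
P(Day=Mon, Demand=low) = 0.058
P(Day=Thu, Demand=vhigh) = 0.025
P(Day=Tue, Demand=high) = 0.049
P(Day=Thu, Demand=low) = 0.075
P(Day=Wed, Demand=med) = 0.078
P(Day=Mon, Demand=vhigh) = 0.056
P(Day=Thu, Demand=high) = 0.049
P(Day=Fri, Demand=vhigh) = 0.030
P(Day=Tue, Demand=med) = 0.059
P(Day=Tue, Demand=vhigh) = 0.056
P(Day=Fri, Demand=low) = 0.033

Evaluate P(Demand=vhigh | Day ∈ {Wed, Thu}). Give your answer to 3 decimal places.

0.215

P(Day=Wed) = 0.076 + 0.078 + 0.060 + 0.083 = 0.297.
P(Day=Thu) = 0.075 + 0.056 + 0.049 + 0.025 = 0.205.
P(Day ∈ {Wed, Thu}) = 0.297 + 0.205 = 0.502; P(Demand=vhigh, Day ∈ {Wed, Thu}) = 0.083 + 0.025 = 0.108.
P(Demand=vhigh | Day ∈ {Wed, Thu}) = 0.108/0.502 = 0.215.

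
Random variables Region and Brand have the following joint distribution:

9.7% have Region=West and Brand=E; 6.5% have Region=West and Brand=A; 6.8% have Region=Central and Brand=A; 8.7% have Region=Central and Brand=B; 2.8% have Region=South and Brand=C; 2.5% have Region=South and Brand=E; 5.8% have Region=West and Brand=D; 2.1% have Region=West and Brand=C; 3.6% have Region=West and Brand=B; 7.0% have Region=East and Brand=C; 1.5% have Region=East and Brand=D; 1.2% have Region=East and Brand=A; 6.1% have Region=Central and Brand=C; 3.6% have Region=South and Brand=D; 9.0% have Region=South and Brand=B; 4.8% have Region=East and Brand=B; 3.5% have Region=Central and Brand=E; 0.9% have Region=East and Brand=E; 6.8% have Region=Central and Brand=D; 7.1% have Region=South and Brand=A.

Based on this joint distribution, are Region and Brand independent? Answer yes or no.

P(Region=West) = 0.277 and P(Brand=E) = 0.166, so their product is 0.04598, but P(Region=West, Brand=E) = 0.097. Since these differ, Region and Brand are not independent.

no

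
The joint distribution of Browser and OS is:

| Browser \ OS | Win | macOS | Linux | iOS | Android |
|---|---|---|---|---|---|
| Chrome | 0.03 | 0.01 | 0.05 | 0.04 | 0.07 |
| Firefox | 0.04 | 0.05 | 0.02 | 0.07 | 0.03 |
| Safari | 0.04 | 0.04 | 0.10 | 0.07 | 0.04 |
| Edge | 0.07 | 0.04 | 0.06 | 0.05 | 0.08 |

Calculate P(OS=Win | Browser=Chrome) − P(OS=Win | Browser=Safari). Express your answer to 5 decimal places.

P(Browser=Chrome) = 0.03 + 0.01 + 0.05 + 0.04 + 0.07 = 0.20; P(OS=Win | Browser=Chrome) = 0.03/0.20 = 0.150000.
P(Browser=Safari) = 0.04 + 0.04 + 0.10 + 0.07 + 0.04 = 0.29; P(OS=Win | Browser=Safari) = 0.04/0.29 = 0.137931.
Difference = 0.01207.

0.01207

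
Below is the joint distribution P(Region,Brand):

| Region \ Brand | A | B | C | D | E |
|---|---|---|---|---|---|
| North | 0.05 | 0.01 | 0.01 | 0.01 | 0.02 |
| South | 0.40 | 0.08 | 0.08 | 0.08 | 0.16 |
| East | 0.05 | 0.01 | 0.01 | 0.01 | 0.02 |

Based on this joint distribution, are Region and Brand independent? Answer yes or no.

Every cell satisfies P(Region,Brand) = P(Region)·P(Brand). For instance P(Region=South) = 0.80, P(Brand=E) = 0.20, and 0.80×0.20 = 0.16 matches the joint entry. So Region and Brand are independent.

yes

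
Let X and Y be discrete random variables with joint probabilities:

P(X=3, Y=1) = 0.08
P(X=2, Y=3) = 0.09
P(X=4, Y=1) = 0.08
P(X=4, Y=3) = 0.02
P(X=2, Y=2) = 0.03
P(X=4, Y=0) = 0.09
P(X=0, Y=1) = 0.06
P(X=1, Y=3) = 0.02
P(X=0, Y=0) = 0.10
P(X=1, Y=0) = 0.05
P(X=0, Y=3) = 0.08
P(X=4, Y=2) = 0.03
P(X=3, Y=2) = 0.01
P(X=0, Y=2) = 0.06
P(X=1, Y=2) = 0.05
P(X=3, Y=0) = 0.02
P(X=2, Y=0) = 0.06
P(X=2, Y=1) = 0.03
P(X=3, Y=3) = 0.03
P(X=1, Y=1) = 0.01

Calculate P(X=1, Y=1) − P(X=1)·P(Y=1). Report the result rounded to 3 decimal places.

P(X=1) = 0.05 + 0.01 + 0.05 + 0.02 = 0.13.
P(Y=1) = 0.06 + 0.01 + 0.03 + 0.08 + 0.08 = 0.26.
P(X=1, Y=1) − P(X=1)P(Y=1) = 0.01 − 0.13×0.26 = -0.024.

-0.024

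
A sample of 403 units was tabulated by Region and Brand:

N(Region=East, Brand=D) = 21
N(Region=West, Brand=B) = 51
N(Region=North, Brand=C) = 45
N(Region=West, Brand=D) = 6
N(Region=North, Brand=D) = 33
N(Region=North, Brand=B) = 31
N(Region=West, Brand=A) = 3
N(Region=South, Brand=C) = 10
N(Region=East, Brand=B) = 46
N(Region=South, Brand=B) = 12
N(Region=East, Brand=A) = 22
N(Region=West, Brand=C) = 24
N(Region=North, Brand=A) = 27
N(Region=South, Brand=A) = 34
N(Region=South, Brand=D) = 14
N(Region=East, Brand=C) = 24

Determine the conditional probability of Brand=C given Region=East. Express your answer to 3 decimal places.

0.212

Total with Region=East: 22 + 46 + 24 + 21 = 113.
P(Brand=C | Region=East) = 24/113 = 0.212.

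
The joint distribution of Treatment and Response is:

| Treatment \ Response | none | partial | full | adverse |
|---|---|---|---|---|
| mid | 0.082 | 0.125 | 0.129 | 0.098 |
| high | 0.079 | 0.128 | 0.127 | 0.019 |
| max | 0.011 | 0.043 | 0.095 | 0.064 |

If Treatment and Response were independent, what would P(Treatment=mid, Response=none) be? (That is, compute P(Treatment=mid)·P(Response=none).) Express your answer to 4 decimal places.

0.0746

P(Treatment=mid) = 0.082 + 0.125 + 0.129 + 0.098 = 0.434.
P(Response=none) = 0.082 + 0.079 + 0.011 = 0.172.
Product: 0.434 × 0.172 = 0.0746.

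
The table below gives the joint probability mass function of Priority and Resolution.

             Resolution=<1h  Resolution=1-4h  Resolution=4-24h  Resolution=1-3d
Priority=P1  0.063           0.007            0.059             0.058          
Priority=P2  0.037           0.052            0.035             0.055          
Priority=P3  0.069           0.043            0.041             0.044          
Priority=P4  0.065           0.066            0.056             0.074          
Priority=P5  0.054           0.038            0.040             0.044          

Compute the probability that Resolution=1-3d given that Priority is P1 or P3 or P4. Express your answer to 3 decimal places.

P(Priority=P1) = 0.063 + 0.007 + 0.059 + 0.058 = 0.187.
P(Priority=P3) = 0.069 + 0.043 + 0.041 + 0.044 = 0.197.
P(Priority=P4) = 0.065 + 0.066 + 0.056 + 0.074 = 0.261.
P(Priority ∈ {P1, P3, P4}) = 0.187 + 0.197 + 0.261 = 0.645; P(Resolution=1-3d, Priority ∈ {P1, P3, P4}) = 0.058 + 0.044 + 0.074 = 0.176.
P(Resolution=1-3d | Priority ∈ {P1, P3, P4}) = 0.176/0.645 = 0.273.

0.273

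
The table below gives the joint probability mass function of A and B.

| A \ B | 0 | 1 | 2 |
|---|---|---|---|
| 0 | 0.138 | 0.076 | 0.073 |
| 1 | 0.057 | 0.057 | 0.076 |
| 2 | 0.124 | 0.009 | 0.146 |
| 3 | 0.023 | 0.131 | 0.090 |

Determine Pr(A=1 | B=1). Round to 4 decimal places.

P(B=1) = 0.076 + 0.057 + 0.009 + 0.131 = 0.273.
P(A=1 | B=1) = 0.057/0.273 = 0.2088.

0.2088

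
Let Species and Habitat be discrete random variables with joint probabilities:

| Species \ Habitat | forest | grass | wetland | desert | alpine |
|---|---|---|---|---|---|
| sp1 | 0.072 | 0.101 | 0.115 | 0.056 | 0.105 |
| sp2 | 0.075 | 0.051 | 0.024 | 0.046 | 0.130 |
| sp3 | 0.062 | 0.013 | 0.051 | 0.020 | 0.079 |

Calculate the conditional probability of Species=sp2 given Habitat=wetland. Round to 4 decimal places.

P(Habitat=wetland) = 0.115 + 0.024 + 0.051 = 0.190.
P(Species=sp2 | Habitat=wetland) = 0.024/0.190 = 0.1263.

0.1263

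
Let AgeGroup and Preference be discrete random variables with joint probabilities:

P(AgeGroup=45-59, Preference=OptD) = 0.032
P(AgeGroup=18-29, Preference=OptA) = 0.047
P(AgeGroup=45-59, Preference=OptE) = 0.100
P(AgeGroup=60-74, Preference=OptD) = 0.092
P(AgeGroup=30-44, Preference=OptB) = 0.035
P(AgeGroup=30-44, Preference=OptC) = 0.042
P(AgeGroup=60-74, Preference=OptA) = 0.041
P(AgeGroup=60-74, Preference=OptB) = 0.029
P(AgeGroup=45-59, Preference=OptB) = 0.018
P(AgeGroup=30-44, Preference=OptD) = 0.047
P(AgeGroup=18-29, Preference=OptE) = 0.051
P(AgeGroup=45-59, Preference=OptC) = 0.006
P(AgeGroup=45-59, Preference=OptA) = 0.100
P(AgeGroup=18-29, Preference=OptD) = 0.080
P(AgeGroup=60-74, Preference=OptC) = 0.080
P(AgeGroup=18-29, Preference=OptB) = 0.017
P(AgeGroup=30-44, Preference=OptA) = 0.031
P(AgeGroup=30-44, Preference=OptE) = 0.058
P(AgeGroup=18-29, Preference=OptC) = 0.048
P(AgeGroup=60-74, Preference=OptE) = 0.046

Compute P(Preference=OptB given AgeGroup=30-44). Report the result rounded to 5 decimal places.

0.16432

P(AgeGroup=30-44) = 0.031 + 0.035 + 0.042 + 0.047 + 0.058 = 0.213.
P(Preference=OptB | AgeGroup=30-44) = 0.035/0.213 = 0.16432.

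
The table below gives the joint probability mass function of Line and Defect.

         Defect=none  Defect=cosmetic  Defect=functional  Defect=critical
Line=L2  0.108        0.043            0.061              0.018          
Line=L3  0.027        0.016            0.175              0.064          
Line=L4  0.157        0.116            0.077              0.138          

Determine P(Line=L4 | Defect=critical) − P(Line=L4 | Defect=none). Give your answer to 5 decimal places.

P(Defect=critical) = 0.018 + 0.064 + 0.138 = 0.220; P(Line=L4 | Defect=critical) = 0.138/0.220 = 0.627273.
P(Defect=none) = 0.108 + 0.027 + 0.157 = 0.292; P(Line=L4 | Defect=none) = 0.157/0.292 = 0.537671.
Difference = 0.08960.

0.08960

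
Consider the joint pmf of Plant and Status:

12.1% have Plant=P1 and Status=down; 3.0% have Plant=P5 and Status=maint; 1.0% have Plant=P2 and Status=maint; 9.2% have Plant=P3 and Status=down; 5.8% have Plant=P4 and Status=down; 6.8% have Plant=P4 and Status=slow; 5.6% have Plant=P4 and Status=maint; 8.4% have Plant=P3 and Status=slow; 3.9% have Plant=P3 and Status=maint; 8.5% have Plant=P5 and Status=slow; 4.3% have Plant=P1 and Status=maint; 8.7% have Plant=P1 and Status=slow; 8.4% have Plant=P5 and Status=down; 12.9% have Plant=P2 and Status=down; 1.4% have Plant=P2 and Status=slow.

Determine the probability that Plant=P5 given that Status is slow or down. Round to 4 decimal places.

P(Status=slow) = 0.087 + 0.014 + 0.084 + 0.068 + 0.085 = 0.338.
P(Status=down) = 0.121 + 0.129 + 0.092 + 0.058 + 0.084 = 0.484.
P(Status ∈ {slow, down}) = 0.338 + 0.484 = 0.822; P(Plant=P5, Status ∈ {slow, down}) = 0.085 + 0.084 = 0.169.
P(Plant=P5 | Status ∈ {slow, down}) = 0.169/0.822 = 0.2056.

0.2056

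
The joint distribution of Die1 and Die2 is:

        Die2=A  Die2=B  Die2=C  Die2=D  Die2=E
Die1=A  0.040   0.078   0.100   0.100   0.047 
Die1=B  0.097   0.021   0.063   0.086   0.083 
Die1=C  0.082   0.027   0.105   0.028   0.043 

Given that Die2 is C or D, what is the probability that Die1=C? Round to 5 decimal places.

P(Die2=C) = 0.100 + 0.063 + 0.105 = 0.268.
P(Die2=D) = 0.100 + 0.086 + 0.028 = 0.214.
P(Die2 ∈ {C, D}) = 0.268 + 0.214 = 0.482; P(Die1=C, Die2 ∈ {C, D}) = 0.105 + 0.028 = 0.133.
P(Die1=C | Die2 ∈ {C, D}) = 0.133/0.482 = 0.27593.

0.27593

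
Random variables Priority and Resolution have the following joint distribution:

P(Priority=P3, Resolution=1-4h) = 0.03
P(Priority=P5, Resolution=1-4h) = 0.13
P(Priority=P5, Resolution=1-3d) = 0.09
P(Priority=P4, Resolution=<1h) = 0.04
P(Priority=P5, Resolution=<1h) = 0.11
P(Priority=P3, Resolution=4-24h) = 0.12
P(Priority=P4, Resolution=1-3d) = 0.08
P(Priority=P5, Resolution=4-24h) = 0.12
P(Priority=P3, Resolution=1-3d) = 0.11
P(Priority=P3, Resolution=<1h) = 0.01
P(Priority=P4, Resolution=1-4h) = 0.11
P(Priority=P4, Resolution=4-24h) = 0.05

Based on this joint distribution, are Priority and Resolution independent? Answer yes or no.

P(Priority=P3) = 0.27 and P(Resolution=1-4h) = 0.27, so their product is 0.0729, but P(Priority=P3, Resolution=1-4h) = 0.03. Since these differ, Priority and Resolution are not independent.

no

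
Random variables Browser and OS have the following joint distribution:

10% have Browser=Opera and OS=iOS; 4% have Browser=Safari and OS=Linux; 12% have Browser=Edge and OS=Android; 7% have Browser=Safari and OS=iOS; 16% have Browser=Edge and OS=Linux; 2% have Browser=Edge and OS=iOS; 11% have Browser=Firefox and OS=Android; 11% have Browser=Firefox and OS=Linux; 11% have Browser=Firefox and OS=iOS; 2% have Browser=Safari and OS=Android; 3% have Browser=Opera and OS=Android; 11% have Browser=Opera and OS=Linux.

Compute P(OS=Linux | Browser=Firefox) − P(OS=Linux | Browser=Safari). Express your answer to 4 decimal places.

P(Browser=Firefox) = 0.11 + 0.11 + 0.11 = 0.33; P(OS=Linux | Browser=Firefox) = 0.11/0.33 = 0.33333.
P(Browser=Safari) = 0.04 + 0.07 + 0.02 = 0.13; P(OS=Linux | Browser=Safari) = 0.04/0.13 = 0.30769.
Difference = 0.0256.

0.0256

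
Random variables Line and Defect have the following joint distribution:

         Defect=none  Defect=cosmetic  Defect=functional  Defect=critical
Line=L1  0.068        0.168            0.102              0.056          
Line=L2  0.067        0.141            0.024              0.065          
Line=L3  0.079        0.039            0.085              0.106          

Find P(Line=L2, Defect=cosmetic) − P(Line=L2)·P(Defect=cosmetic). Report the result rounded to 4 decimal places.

P(Line=L2) = 0.067 + 0.141 + 0.024 + 0.065 = 0.297.
P(Defect=cosmetic) = 0.168 + 0.141 + 0.039 = 0.348.
P(Line=L2, Defect=cosmetic) − P(Line=L2)P(Defect=cosmetic) = 0.141 − 0.297×0.348 = 0.0376.

0.0376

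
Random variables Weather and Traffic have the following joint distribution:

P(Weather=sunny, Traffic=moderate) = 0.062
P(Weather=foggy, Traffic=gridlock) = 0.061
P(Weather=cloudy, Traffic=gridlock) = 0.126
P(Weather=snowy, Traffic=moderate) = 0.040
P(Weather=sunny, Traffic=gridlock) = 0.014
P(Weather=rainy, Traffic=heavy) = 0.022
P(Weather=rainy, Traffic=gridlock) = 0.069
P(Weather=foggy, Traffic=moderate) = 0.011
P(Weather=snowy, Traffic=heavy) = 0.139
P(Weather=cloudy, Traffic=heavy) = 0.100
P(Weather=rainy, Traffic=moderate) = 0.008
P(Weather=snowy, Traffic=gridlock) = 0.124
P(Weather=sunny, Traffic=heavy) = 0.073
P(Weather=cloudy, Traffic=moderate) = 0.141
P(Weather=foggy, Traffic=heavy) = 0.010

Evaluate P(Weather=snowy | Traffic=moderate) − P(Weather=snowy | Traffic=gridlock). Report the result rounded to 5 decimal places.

P(Traffic=moderate) = 0.062 + 0.141 + 0.008 + 0.040 + 0.011 = 0.262; P(Weather=snowy | Traffic=moderate) = 0.040/0.262 = 0.152672.
P(Traffic=gridlock) = 0.014 + 0.126 + 0.069 + 0.124 + 0.061 = 0.394; P(Weather=snowy | Traffic=gridlock) = 0.124/0.394 = 0.314721.
Difference = -0.16205.

-0.16205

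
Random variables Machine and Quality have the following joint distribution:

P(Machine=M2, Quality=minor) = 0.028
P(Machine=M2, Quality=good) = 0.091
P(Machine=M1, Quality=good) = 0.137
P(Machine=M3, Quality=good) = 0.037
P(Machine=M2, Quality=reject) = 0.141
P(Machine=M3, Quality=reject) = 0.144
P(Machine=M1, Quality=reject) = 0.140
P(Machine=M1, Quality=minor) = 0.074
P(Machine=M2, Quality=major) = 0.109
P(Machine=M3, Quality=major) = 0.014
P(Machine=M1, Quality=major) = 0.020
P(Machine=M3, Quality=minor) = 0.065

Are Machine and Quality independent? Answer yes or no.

P(Machine=M2) = 0.369 and P(Quality=major) = 0.143, so their product is 0.05277, but P(Machine=M2, Quality=major) = 0.109. Since these differ, Machine and Quality are not independent.

no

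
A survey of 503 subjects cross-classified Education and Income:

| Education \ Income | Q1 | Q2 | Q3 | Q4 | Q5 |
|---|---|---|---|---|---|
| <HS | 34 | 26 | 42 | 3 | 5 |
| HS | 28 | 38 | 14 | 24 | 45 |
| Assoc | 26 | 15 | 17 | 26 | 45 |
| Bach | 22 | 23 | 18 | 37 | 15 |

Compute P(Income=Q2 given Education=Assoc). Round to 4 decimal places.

Total with Education=Assoc: 26 + 15 + 17 + 26 + 45 = 129.
P(Income=Q2 | Education=Assoc) = 15/129 = 0.1163.

0.1163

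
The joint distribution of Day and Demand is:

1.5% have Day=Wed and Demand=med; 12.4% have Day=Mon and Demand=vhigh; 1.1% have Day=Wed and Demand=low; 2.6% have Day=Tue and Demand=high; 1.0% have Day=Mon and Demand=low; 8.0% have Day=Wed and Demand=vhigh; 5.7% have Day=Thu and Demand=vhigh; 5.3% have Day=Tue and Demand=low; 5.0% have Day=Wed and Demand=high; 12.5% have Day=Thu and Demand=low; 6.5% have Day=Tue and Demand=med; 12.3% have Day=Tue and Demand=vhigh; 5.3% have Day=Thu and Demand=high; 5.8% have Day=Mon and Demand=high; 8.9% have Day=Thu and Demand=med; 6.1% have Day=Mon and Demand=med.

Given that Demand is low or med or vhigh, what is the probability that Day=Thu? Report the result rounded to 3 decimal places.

0.333

P(Demand=low) = 0.010 + 0.053 + 0.011 + 0.125 = 0.199.
P(Demand=med) = 0.061 + 0.065 + 0.015 + 0.089 = 0.230.
P(Demand=vhigh) = 0.124 + 0.123 + 0.080 + 0.057 = 0.384.
P(Demand ∈ {low, med, vhigh}) = 0.199 + 0.230 + 0.384 = 0.813; P(Day=Thu, Demand ∈ {low, med, vhigh}) = 0.125 + 0.089 + 0.057 = 0.271.
P(Day=Thu | Demand ∈ {low, med, vhigh}) = 0.271/0.813 = 0.333.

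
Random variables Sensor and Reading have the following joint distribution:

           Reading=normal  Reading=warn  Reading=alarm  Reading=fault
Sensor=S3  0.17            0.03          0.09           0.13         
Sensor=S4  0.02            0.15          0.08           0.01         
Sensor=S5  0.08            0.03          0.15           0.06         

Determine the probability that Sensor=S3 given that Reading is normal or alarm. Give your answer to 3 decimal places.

0.441

P(Reading=normal) = 0.17 + 0.02 + 0.08 = 0.27.
P(Reading=alarm) = 0.09 + 0.08 + 0.15 = 0.32.
P(Reading ∈ {normal, alarm}) = 0.27 + 0.32 = 0.59; P(Sensor=S3, Reading ∈ {normal, alarm}) = 0.17 + 0.09 = 0.26.
P(Sensor=S3 | Reading ∈ {normal, alarm}) = 0.26/0.59 = 0.441.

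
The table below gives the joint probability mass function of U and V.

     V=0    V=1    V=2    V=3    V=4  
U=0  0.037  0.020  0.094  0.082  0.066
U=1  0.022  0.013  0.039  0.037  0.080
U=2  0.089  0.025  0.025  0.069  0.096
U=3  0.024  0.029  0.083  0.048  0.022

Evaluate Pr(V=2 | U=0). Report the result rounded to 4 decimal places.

P(U=0) = 0.037 + 0.020 + 0.094 + 0.082 + 0.066 = 0.299.
P(V=2 | U=0) = 0.094/0.299 = 0.3144.

0.3144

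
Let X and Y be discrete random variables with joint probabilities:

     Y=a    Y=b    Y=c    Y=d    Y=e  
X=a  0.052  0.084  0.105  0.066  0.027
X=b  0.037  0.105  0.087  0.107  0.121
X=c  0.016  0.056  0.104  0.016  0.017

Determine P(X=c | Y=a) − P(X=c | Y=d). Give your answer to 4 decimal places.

0.0677

P(Y=a) = 0.052 + 0.037 + 0.016 = 0.105; P(X=c | Y=a) = 0.016/0.105 = 0.15238.
P(Y=d) = 0.066 + 0.107 + 0.016 = 0.189; P(X=c | Y=d) = 0.016/0.189 = 0.08466.
Difference = 0.0677.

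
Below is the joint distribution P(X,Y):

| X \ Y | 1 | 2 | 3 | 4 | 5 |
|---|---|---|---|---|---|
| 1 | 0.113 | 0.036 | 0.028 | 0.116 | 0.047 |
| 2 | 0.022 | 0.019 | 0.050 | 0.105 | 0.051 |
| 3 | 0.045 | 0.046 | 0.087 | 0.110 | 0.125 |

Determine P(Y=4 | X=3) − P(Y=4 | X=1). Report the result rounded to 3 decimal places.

P(X=3) = 0.045 + 0.046 + 0.087 + 0.110 + 0.125 = 0.413; P(Y=4 | X=3) = 0.110/0.413 = 0.2663.
P(X=1) = 0.113 + 0.036 + 0.028 + 0.116 + 0.047 = 0.340; P(Y=4 | X=1) = 0.116/0.340 = 0.3412.
Difference = -0.075.

-0.075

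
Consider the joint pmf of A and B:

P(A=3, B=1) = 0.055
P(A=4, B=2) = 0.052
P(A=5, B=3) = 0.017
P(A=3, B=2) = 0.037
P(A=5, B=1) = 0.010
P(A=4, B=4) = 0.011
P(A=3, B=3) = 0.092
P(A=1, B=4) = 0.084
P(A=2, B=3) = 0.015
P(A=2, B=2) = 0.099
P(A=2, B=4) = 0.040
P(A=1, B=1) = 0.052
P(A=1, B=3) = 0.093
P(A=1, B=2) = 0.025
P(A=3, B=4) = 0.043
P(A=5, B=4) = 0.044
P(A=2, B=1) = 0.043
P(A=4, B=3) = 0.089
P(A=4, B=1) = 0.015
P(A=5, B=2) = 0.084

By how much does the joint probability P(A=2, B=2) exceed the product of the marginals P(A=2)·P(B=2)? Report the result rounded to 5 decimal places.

P(A=2) = 0.043 + 0.099 + 0.015 + 0.040 = 0.197.
P(B=2) = 0.025 + 0.099 + 0.037 + 0.052 + 0.084 = 0.297.
P(A=2, B=2) − P(A=2)P(B=2) = 0.099 − 0.197×0.297 = 0.04049.

0.04049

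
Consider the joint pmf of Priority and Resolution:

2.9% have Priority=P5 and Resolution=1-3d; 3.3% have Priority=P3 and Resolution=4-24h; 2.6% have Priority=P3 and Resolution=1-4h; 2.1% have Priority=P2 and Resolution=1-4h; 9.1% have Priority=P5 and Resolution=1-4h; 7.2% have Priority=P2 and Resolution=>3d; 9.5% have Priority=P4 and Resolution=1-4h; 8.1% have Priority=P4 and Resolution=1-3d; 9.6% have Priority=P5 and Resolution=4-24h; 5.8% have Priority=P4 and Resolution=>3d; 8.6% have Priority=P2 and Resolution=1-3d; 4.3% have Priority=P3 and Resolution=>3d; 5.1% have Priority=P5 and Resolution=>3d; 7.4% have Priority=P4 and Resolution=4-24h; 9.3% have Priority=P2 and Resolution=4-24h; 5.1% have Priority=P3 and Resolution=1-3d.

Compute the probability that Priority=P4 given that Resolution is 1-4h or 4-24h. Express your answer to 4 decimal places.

0.3195

P(Resolution=1-4h) = 0.021 + 0.026 + 0.095 + 0.091 = 0.233.
P(Resolution=4-24h) = 0.093 + 0.033 + 0.074 + 0.096 = 0.296.
P(Resolution ∈ {1-4h, 4-24h}) = 0.233 + 0.296 = 0.529; P(Priority=P4, Resolution ∈ {1-4h, 4-24h}) = 0.095 + 0.074 = 0.169.
P(Priority=P4 | Resolution ∈ {1-4h, 4-24h}) = 0.169/0.529 = 0.3195.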